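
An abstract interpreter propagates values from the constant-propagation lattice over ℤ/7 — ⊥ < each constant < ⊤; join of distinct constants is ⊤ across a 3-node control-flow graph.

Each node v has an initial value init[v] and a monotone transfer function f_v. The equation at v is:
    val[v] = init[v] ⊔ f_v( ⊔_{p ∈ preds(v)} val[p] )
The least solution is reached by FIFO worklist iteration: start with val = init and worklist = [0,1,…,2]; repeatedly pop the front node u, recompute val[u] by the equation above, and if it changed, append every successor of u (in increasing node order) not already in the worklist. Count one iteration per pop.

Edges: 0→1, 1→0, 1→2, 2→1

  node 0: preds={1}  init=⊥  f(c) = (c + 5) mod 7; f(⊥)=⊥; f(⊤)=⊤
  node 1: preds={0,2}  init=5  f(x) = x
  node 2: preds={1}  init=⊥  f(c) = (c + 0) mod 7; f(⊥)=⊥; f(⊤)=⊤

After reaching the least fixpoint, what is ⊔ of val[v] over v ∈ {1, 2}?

⊤

Worklist (5 pops):
  #1 pop 0: in=5 → 3 (was ⊥); enqueue []
  #2 pop 1: in=3 → ⊤ (was 5); enqueue [0]
  #3 pop 2: in=⊤ → ⊤ (was ⊥); enqueue [1]
  #4 pop 0: in=⊤ → ⊤ (was 3); enqueue []
  #5 pop 1: in=⊤ → ⊤ (no change)

Fixpoint:
  val[0] = ⊤
  val[1] = ⊤
  val[2] = ⊤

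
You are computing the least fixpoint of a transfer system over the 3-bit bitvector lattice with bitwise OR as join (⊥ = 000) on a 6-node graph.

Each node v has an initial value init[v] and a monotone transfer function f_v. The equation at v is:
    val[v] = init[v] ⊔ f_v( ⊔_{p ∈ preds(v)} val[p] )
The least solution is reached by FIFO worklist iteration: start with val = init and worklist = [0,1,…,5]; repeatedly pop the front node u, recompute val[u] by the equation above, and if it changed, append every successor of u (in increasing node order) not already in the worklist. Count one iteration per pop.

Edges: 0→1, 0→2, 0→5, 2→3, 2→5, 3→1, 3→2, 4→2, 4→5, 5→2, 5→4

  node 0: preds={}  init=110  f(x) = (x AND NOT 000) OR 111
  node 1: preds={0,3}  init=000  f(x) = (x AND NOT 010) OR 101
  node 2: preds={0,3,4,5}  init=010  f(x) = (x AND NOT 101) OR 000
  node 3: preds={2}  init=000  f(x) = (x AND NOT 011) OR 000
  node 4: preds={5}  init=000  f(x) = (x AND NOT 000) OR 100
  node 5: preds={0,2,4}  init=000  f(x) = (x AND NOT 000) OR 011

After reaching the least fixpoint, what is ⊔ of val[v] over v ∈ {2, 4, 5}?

111

Worklist (10 pops):
  #1 pop 0: in=000 → 111 (was 110); enqueue []
  #2 pop 1: in=111 → 101 (was 000); enqueue []
  #3 pop 2: in=111 → 010 (no change)
  #4 pop 3: in=010 → 000 (no change)
  #5 pop 4: in=000 → 100 (was 000); enqueue [2]
  #6 pop 5: in=111 → 111 (was 000); enqueue [4]
  #7 pop 2: in=111 → 010 (no change)
  #8 pop 4: in=111 → 111 (was 100); enqueue [2,5]
  #9 pop 2: in=111 → 010 (no change)
  #10 pop 5: in=111 → 111 (no change)

Fixpoint:
  val[0] = 111
  val[1] = 101
  val[2] = 010
  val[3] = 000
  val[4] = 111
  val[5] = 111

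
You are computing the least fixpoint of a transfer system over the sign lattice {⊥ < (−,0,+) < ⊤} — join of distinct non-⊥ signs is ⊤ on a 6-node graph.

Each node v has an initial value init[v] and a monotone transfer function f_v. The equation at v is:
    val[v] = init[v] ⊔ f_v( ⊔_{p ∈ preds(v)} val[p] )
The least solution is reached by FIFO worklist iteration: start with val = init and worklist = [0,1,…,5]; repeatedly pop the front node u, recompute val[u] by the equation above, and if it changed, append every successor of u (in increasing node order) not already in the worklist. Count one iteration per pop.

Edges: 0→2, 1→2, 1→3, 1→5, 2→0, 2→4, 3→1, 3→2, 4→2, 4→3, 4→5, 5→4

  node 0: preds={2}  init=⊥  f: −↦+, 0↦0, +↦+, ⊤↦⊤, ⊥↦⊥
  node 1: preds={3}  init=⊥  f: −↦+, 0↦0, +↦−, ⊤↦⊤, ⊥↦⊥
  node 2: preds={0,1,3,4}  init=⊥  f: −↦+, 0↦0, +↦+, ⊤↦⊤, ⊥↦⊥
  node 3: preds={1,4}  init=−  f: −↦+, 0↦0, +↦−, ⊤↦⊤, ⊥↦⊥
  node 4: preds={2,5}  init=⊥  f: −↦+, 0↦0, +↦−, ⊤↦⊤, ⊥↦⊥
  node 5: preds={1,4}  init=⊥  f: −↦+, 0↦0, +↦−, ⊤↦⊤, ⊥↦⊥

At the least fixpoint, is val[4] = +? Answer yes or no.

Worklist (14 pops):
  #1 pop 0: in=⊥ → ⊥ (no change)
  #2 pop 1: in=− → + (was ⊥); enqueue []
  #3 pop 2: in=⊤ → ⊤ (was ⊥); enqueue [0]
  #4 pop 3: in=+ → − (no change)
  #5 pop 4: in=⊤ → ⊤ (was ⊥); enqueue [2,3]
  #6 pop 5: in=⊤ → ⊤ (was ⊥); enqueue [4]
  #7 pop 0: in=⊤ → ⊤ (was ⊥); enqueue []
  #8 pop 2: in=⊤ → ⊤ (no change)
  #9 pop 3: in=⊤ → ⊤ (was −); enqueue [1,2]
  #10 pop 4: in=⊤ → ⊤ (no change)
  #11 pop 1: in=⊤ → ⊤ (was +); enqueue [3,5]
  #12 pop 2: in=⊤ → ⊤ (no change)
  #13 pop 3: in=⊤ → ⊤ (no change)
  #14 pop 5: in=⊤ → ⊤ (no change)

Fixpoint:
  val[0] = ⊤
  val[1] = ⊤
  val[2] = ⊤
  val[3] = ⊤
  val[4] = ⊤
  val[5] = ⊤

no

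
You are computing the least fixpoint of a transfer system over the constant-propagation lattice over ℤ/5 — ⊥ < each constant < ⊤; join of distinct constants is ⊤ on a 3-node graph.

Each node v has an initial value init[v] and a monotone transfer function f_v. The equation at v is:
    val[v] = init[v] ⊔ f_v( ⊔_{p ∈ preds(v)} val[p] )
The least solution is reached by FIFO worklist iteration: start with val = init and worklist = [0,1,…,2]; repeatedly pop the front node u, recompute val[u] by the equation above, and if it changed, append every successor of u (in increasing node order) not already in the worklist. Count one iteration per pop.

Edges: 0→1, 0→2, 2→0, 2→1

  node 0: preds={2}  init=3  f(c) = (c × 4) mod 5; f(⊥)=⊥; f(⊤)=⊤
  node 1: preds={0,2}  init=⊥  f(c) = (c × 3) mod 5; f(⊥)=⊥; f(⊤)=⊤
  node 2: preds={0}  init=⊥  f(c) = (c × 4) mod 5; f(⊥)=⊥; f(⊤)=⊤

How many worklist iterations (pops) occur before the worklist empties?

5

Worklist (5 pops):
  #1 pop 0: in=⊥ → 3 (no change)
  #2 pop 1: in=3 → 4 (was ⊥); enqueue []
  #3 pop 2: in=3 → 2 (was ⊥); enqueue [0,1]
  #4 pop 0: in=2 → 3 (no change)
  #5 pop 1: in=⊤ → ⊤ (was 4); enqueue []

Fixpoint:
  val[0] = 3
  val[1] = ⊤
  val[2] = 2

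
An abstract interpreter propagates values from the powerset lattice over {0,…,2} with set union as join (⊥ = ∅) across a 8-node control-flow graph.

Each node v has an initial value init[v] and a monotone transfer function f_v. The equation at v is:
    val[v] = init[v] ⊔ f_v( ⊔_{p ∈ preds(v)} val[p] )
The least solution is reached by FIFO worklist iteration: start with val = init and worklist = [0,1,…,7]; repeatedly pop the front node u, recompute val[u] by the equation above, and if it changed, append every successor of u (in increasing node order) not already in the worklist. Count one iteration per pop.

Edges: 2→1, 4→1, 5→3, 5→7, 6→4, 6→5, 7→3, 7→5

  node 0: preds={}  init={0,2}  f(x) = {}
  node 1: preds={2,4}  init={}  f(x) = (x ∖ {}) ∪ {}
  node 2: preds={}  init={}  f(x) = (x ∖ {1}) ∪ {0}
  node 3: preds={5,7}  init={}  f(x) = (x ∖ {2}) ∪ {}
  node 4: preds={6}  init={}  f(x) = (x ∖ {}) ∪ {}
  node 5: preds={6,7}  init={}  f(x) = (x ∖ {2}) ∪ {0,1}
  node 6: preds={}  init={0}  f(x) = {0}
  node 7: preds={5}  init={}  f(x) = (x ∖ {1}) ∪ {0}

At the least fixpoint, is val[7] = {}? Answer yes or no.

Trace (11 dequeues):
  [1] u=0 | in {} | out {0,2} | ==
  [2] u=1 | in {} | out {} | ==
  [3] u=2 | in {} | out {0} | prev {} | push {1}
  [4] u=3 | in {} | out {} | ==
  [5] u=4 | in {0} | out {0} | prev {} | push {}
  [6] u=5 | in {0} | out {0,1} | prev {} | push {3}
  [7] u=6 | in {} | out {0} | ==
  [8] u=7 | in {0,1} | out {0} | prev {} | push {5}
  [9] u=1 | in {0} | out {0} | prev {} | push {}
  [10] u=3 | in {0,1} | out {0,1} | prev {} | push {}
  [11] u=5 | in {0} | out {0,1} | ==

Converged values:
  [0] {0,2}
  [1] {0}
  [2] {0}
  [3] {0,1}
  [4] {0}
  [5] {0,1}
  [6] {0}
  [7] {0}

no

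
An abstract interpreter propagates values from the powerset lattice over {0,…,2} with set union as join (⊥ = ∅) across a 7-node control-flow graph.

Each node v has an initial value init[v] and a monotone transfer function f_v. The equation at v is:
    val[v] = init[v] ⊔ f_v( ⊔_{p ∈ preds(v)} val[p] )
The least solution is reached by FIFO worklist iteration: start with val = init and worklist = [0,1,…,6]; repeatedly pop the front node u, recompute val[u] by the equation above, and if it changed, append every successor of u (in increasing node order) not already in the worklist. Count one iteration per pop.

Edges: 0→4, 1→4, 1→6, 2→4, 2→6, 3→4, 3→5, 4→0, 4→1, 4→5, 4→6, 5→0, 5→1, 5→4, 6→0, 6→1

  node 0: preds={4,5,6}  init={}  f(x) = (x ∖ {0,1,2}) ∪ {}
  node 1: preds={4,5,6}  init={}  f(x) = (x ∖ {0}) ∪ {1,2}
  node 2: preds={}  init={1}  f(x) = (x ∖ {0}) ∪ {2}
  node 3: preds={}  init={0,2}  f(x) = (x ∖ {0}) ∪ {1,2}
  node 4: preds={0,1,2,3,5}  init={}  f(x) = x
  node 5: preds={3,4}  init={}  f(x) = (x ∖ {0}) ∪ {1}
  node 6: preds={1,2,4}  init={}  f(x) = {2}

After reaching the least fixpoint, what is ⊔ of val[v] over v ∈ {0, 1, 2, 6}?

{1,2}

Worklist (10 pops):
  #1 pop 0: in={} → {} (no change)
  #2 pop 1: in={} → {1,2} (was {}); enqueue []
  #3 pop 2: in={} → {1,2} (was {1}); enqueue []
  #4 pop 3: in={} → {0,1,2} (was {0,2}); enqueue []
  #5 pop 4: in={0,1,2} → {0,1,2} (was {}); enqueue [0,1]
  #6 pop 5: in={0,1,2} → {1,2} (was {}); enqueue [4]
  #7 pop 6: in={0,1,2} → {2} (was {}); enqueue []
  #8 pop 0: in={0,1,2} → {} (no change)
  #9 pop 1: in={0,1,2} → {1,2} (no change)
  #10 pop 4: in={0,1,2} → {0,1,2} (no change)

Fixpoint:
  val[0] = {}
  val[1] = {1,2}
  val[2] = {1,2}
  val[3] = {0,1,2}
  val[4] = {0,1,2}
  val[5] = {1,2}
  val[6] = {2}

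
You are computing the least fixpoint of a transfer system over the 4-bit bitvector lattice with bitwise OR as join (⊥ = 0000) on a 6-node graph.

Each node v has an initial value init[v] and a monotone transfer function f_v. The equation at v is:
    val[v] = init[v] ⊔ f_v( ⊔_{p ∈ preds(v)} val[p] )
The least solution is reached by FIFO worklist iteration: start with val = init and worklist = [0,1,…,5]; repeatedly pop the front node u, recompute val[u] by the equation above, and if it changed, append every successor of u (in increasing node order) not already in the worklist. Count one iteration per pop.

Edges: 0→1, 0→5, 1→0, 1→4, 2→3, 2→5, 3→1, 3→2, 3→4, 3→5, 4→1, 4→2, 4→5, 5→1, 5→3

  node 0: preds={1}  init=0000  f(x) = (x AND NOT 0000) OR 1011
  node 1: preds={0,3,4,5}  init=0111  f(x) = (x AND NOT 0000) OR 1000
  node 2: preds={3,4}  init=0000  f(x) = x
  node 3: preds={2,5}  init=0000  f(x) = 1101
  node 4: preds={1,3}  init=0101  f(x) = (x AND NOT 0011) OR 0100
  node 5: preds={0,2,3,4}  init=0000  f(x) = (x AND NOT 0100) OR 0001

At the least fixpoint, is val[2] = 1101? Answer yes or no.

yes

Iteration log — 11 steps:
  step 1. node 0  ⊔preds=0111  new=1111  old=0000  +wl: 
  step 2. node 1  ⊔preds=1111  new=1111  old=0111  +wl: 0
  step 3. node 2  ⊔preds=0101  new=0101  old=0000  +wl: 
  step 4. node 3  ⊔preds=0101  new=1101  old=0000  +wl: 1,2
  step 5. node 4  ⊔preds=1111  new=1101  old=0101  +wl: 
  step 6. node 5  ⊔preds=1111  new=1011  old=0000  +wl: 3
  step 7. node 0  ⊔preds=1111  new=1111  stable
  step 8. node 1  ⊔preds=1111  new=1111  stable
  step 9. node 2  ⊔preds=1101  new=1101  old=0101  +wl: 5
  step 10. node 3  ⊔preds=1111  new=1101  stable
  step 11. node 5  ⊔preds=1111  new=1011  stable

Least fixpoint reached:
  node 0: 1111
  node 1: 1111
  node 2: 1101
  node 3: 1101
  node 4: 1101
  node 5: 1011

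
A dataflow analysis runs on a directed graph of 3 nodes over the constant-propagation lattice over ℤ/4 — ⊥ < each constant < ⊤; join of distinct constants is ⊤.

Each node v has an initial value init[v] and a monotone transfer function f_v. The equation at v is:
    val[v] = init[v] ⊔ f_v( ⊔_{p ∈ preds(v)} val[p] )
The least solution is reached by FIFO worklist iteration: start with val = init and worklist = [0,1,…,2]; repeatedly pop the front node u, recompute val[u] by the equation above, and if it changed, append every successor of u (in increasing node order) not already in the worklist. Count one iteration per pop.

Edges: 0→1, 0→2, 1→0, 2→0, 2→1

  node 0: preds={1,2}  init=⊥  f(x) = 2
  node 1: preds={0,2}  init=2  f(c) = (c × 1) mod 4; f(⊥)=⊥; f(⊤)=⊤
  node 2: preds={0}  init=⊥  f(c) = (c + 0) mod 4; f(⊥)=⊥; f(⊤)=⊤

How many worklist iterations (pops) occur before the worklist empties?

5

Worklist (5 pops):
  #1 pop 0: in=2 → 2 (was ⊥); enqueue []
  #2 pop 1: in=2 → 2 (no change)
  #3 pop 2: in=2 → 2 (was ⊥); enqueue [0,1]
  #4 pop 0: in=2 → 2 (no change)
  #5 pop 1: in=2 → 2 (no change)

Fixpoint:
  val[0] = 2
  val[1] = 2
  val[2] = 2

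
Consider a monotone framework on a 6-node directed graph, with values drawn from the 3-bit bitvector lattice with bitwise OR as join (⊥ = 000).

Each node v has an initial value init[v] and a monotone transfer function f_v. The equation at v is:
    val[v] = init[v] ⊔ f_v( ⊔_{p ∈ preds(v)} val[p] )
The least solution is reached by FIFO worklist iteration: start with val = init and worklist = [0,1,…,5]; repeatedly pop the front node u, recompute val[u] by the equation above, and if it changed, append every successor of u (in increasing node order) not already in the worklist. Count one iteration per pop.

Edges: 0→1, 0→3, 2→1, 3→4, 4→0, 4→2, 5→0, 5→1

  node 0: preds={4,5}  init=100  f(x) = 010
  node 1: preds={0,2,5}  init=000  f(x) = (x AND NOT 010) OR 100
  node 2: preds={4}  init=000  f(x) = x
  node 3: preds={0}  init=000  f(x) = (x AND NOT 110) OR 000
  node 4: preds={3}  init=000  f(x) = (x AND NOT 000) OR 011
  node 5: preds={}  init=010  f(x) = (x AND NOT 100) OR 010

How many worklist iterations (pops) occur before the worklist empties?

Iteration log — 9 steps:
  step 1. node 0  ⊔preds=010  new=110  old=100  +wl: 
  step 2. node 1  ⊔preds=110  new=100  old=000  +wl: 
  step 3. node 2  ⊔preds=000  new=000  stable
  step 4. node 3  ⊔preds=110  new=000  stable
  step 5. node 4  ⊔preds=000  new=011  old=000  +wl: 0,2
  step 6. node 5  ⊔preds=000  new=010  stable
  step 7. node 0  ⊔preds=011  new=110  stable
  step 8. node 2  ⊔preds=011  new=011  old=000  +wl: 1
  step 9. node 1  ⊔preds=111  new=101  old=100  +wl: 

Least fixpoint reached:
  node 0: 110
  node 1: 101
  node 2: 011
  node 3: 000
  node 4: 011
  node 5: 010

9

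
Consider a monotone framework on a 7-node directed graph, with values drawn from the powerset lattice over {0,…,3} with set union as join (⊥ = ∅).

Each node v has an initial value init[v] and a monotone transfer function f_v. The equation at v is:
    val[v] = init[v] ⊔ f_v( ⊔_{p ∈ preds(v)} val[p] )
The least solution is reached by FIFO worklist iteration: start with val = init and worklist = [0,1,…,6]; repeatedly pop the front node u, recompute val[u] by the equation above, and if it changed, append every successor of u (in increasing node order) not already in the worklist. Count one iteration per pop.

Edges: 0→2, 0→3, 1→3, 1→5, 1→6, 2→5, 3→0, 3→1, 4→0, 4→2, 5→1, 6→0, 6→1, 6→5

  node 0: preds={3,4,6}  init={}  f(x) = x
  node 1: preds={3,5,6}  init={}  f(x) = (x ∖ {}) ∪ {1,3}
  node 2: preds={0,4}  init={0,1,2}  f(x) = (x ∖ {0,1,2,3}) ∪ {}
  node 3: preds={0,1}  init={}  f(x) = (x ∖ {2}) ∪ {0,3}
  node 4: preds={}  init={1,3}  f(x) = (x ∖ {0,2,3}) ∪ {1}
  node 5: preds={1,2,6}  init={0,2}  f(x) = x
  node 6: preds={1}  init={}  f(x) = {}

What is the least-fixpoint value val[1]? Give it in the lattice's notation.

{0,1,2,3}

Iteration log — 11 steps:
  step 1. node 0  ⊔preds={1,3}  new={1,3}  old={}  +wl: 
  step 2. node 1  ⊔preds={0,2}  new={0,1,2,3}  old={}  +wl: 
  step 3. node 2  ⊔preds={1,3}  new={0,1,2}  stable
  step 4. node 3  ⊔preds={0,1,2,3}  new={0,1,3}  old={}  +wl: 0,1
  step 5. node 4  ⊔preds={}  new={1,3}  stable
  step 6. node 5  ⊔preds={0,1,2,3}  new={0,1,2,3}  old={0,2}  +wl: 
  step 7. node 6  ⊔preds={0,1,2,3}  new={}  stable
  step 8. node 0  ⊔preds={0,1,3}  new={0,1,3}  old={1,3}  +wl: 2,3
  step 9. node 1  ⊔preds={0,1,2,3}  new={0,1,2,3}  stable
  step 10. node 2  ⊔preds={0,1,3}  new={0,1,2}  stable
  step 11. node 3  ⊔preds={0,1,2,3}  new={0,1,3}  stable

Least fixpoint reached:
  node 0: {0,1,3}
  node 1: {0,1,2,3}
  node 2: {0,1,2}
  node 3: {0,1,3}
  node 4: {1,3}
  node 5: {0,1,2,3}
  node 6: {}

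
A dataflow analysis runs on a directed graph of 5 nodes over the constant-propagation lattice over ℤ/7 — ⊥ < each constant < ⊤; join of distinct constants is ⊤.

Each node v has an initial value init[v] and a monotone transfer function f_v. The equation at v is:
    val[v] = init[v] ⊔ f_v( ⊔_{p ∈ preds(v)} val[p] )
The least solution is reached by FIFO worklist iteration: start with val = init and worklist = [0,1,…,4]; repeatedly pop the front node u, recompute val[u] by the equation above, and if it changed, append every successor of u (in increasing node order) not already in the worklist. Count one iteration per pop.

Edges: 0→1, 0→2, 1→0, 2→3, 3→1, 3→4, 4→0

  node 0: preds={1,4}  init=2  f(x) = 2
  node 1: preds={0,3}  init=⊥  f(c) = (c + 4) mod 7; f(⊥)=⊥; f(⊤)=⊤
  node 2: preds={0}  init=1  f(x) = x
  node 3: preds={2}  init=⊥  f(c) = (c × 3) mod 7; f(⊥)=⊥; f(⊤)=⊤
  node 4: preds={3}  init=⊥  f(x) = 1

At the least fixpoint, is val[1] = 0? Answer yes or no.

Trace (8 dequeues):
  [1] u=0 | in ⊥ | out 2 | ==
  [2] u=1 | in 2 | out 6 | prev ⊥ | push {0}
  [3] u=2 | in 2 | out ⊤ | prev 1 | push {}
  [4] u=3 | in ⊤ | out ⊤ | prev ⊥ | push {1}
  [5] u=4 | in ⊤ | out 1 | prev ⊥ | push {}
  [6] u=0 | in ⊤ | out 2 | ==
  [7] u=1 | in ⊤ | out ⊤ | prev 6 | push {0}
  [8] u=0 | in ⊤ | out 2 | ==

Converged values:
  [0] 2
  [1] ⊤
  [2] ⊤
  [3] ⊤
  [4] 1

no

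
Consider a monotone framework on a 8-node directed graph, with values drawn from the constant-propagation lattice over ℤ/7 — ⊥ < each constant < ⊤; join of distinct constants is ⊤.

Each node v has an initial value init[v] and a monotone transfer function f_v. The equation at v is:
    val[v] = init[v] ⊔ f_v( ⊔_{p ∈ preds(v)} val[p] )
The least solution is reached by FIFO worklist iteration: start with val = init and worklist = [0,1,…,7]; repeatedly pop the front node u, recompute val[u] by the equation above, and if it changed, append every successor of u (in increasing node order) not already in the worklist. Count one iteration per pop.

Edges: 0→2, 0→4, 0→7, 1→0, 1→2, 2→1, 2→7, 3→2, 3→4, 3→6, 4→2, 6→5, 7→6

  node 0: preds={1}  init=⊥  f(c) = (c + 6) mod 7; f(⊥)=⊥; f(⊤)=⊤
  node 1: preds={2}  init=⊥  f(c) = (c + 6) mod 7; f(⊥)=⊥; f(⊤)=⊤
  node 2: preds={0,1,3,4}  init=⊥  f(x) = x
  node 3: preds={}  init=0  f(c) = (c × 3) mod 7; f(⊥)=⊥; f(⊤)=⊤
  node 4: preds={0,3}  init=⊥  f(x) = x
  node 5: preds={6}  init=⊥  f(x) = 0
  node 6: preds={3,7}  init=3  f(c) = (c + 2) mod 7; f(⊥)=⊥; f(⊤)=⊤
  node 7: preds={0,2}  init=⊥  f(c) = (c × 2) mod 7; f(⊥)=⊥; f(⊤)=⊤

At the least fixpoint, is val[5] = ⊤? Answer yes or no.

Iteration log — 22 steps:
  step 1. node 0  ⊔preds=⊥  new=⊥  stable
  step 2. node 1  ⊔preds=⊥  new=⊥  stable
  step 3. node 2  ⊔preds=0  new=0  old=⊥  +wl: 1
  step 4. node 3  ⊔preds=⊥  new=0  stable
  step 5. node 4  ⊔preds=0  new=0  old=⊥  +wl: 2
  step 6. node 5  ⊔preds=3  new=0  old=⊥  +wl: 
  step 7. node 6  ⊔preds=0  new=⊤  old=3  +wl: 5
  step 8. node 7  ⊔preds=0  new=0  old=⊥  +wl: 6
  step 9. node 1  ⊔preds=0  new=6  old=⊥  +wl: 0
  step 10. node 2  ⊔preds=⊤  new=⊤  old=0  +wl: 1,7
  step 11. node 5  ⊔preds=⊤  new=0  stable
  step 12. node 6  ⊔preds=0  new=⊤  stable
  step 13. node 0  ⊔preds=6  new=5  old=⊥  +wl: 2,4
  step 14. node 1  ⊔preds=⊤  new=⊤  old=6  +wl: 0
  step 15. node 7  ⊔preds=⊤  new=⊤  old=0  +wl: 6
  step 16. node 2  ⊔preds=⊤  new=⊤  stable
  step 17. node 4  ⊔preds=⊤  new=⊤  old=0  +wl: 2
  step 18. node 0  ⊔preds=⊤  new=⊤  old=5  +wl: 4,7
  step 19. node 6  ⊔preds=⊤  new=⊤  stable
  step 20. node 2  ⊔preds=⊤  new=⊤  stable
  step 21. node 4  ⊔preds=⊤  new=⊤  stable
  step 22. node 7  ⊔preds=⊤  new=⊤  stable

Least fixpoint reached:
  node 0: ⊤
  node 1: ⊤
  node 2: ⊤
  node 3: 0
  node 4: ⊤
  node 5: 0
  node 6: ⊤
  node 7: ⊤

no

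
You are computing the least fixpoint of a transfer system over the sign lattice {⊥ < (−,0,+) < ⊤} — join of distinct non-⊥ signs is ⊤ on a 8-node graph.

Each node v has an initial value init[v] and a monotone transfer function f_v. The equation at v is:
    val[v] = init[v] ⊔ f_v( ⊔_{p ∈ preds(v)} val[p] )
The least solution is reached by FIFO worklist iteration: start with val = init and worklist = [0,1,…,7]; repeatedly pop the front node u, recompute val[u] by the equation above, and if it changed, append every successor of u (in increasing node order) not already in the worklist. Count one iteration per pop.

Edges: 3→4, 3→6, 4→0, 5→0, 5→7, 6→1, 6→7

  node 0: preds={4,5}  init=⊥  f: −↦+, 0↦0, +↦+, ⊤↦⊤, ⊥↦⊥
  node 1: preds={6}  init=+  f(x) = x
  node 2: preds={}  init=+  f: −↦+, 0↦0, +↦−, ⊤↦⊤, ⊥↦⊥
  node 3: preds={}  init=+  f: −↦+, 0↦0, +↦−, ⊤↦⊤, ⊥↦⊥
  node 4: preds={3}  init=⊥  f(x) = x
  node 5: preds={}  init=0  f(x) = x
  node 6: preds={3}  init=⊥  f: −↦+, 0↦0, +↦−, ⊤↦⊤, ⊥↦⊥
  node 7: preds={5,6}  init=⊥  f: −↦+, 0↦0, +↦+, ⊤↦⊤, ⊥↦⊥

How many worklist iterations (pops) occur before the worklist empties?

10

Iteration log — 10 steps:
  step 1. node 0  ⊔preds=0  new=0  old=⊥  +wl: 
  step 2. node 1  ⊔preds=⊥  new=+  stable
  step 3. node 2  ⊔preds=⊥  new=+  stable
  step 4. node 3  ⊔preds=⊥  new=+  stable
  step 5. node 4  ⊔preds=+  new=+  old=⊥  +wl: 0
  step 6. node 5  ⊔preds=⊥  new=0  stable
  step 7. node 6  ⊔preds=+  new=−  old=⊥  +wl: 1
  step 8. node 7  ⊔preds=⊤  new=⊤  old=⊥  +wl: 
  step 9. node 0  ⊔preds=⊤  new=⊤  old=0  +wl: 
  step 10. node 1  ⊔preds=−  new=⊤  old=+  +wl: 

Least fixpoint reached:
  node 0: ⊤
  node 1: ⊤
  node 2: +
  node 3: +
  node 4: +
  node 5: 0
  node 6: −
  node 7: ⊤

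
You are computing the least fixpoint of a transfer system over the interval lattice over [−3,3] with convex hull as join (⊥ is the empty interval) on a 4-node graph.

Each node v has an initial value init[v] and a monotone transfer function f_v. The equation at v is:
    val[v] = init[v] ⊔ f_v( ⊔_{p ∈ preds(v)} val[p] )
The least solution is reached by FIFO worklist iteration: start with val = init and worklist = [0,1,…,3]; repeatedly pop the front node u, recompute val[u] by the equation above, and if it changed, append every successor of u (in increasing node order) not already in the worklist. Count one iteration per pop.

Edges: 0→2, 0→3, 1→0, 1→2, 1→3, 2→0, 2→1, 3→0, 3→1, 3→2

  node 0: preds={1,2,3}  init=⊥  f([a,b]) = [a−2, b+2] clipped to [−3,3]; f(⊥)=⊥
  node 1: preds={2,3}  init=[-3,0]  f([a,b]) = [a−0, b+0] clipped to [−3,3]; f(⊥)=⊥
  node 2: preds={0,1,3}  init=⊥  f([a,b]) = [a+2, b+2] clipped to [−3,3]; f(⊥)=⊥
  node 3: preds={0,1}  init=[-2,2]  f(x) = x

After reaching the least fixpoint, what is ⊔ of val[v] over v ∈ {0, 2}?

[-3,3]

Trace (9 dequeues):
  [1] u=0 | in [-3,2] | out [-3,3] | prev ⊥ | push {}
  [2] u=1 | in [-2,2] | out [-3,2] | prev [-3,0] | push {0}
  [3] u=2 | in [-3,3] | out [-1,3] | prev ⊥ | push {1}
  [4] u=3 | in [-3,3] | out [-3,3] | prev [-2,2] | push {2}
  [5] u=0 | in [-3,3] | out [-3,3] | ==
  [6] u=1 | in [-3,3] | out [-3,3] | prev [-3,2] | push {0,3}
  [7] u=2 | in [-3,3] | out [-1,3] | ==
  [8] u=0 | in [-3,3] | out [-3,3] | ==
  [9] u=3 | in [-3,3] | out [-3,3] | ==

Converged values:
  [0] [-3,3]
  [1] [-3,3]
  [2] [-1,3]
  [3] [-3,3]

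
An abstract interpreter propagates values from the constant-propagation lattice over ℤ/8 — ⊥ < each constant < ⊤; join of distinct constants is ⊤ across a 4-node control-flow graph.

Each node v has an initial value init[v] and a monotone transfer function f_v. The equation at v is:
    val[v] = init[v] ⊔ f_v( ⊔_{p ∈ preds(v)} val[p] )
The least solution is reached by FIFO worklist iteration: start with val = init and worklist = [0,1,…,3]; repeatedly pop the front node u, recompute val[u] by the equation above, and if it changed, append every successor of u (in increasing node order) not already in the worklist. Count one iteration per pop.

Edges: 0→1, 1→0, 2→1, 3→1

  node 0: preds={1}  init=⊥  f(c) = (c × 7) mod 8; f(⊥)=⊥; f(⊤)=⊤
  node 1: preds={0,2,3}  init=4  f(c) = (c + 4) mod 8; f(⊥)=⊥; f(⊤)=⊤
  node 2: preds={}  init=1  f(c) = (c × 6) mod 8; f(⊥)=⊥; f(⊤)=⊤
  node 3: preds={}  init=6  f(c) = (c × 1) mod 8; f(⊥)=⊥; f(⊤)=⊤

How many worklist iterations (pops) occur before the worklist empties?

Iteration log — 6 steps:
  step 1. node 0  ⊔preds=4  new=4  old=⊥  +wl: 
  step 2. node 1  ⊔preds=⊤  new=⊤  old=4  +wl: 0
  step 3. node 2  ⊔preds=⊥  new=1  stable
  step 4. node 3  ⊔preds=⊥  new=6  stable
  step 5. node 0  ⊔preds=⊤  new=⊤  old=4  +wl: 1
  step 6. node 1  ⊔preds=⊤  new=⊤  stable

Least fixpoint reached:
  node 0: ⊤
  node 1: ⊤
  node 2: 1
  node 3: 6

6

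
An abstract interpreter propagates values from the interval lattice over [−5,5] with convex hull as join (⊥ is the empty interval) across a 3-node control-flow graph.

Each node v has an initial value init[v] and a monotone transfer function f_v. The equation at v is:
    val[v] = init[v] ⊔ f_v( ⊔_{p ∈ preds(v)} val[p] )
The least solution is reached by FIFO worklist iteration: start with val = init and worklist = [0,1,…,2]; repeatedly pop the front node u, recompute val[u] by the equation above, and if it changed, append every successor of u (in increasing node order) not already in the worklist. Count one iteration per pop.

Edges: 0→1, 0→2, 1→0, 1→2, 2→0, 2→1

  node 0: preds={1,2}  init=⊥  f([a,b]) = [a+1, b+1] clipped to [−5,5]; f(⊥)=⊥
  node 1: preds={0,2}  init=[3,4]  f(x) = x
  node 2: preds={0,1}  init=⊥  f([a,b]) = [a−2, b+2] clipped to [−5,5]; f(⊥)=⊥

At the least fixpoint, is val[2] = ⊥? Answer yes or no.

Trace (16 dequeues):
  [1] u=0 | in [3,4] | out [4,5] | prev ⊥ | push {}
  [2] u=1 | in [4,5] | out [3,5] | prev [3,4] | push {0}
  [3] u=2 | in [3,5] | out [1,5] | prev ⊥ | push {1}
  [4] u=0 | in [1,5] | out [2,5] | prev [4,5] | push {2}
  [5] u=1 | in [1,5] | out [1,5] | prev [3,5] | push {0}
  [6] u=2 | in [1,5] | out [-1,5] | prev [1,5] | push {1}
  [7] u=0 | in [-1,5] | out [0,5] | prev [2,5] | push {2}
  [8] u=1 | in [-1,5] | out [-1,5] | prev [1,5] | push {0}
  [9] u=2 | in [-1,5] | out [-3,5] | prev [-1,5] | push {1}
  [10] u=0 | in [-3,5] | out [-2,5] | prev [0,5] | push {2}
  [11] u=1 | in [-3,5] | out [-3,5] | prev [-1,5] | push {0}
  [12] u=2 | in [-3,5] | out [-5,5] | prev [-3,5] | push {1}
  [13] u=0 | in [-5,5] | out [-4,5] | prev [-2,5] | push {2}
  [14] u=1 | in [-5,5] | out [-5,5] | prev [-3,5] | push {0}
  [15] u=2 | in [-5,5] | out [-5,5] | ==
  [16] u=0 | in [-5,5] | out [-4,5] | ==

Converged values:
  [0] [-4,5]
  [1] [-5,5]
  [2] [-5,5]

no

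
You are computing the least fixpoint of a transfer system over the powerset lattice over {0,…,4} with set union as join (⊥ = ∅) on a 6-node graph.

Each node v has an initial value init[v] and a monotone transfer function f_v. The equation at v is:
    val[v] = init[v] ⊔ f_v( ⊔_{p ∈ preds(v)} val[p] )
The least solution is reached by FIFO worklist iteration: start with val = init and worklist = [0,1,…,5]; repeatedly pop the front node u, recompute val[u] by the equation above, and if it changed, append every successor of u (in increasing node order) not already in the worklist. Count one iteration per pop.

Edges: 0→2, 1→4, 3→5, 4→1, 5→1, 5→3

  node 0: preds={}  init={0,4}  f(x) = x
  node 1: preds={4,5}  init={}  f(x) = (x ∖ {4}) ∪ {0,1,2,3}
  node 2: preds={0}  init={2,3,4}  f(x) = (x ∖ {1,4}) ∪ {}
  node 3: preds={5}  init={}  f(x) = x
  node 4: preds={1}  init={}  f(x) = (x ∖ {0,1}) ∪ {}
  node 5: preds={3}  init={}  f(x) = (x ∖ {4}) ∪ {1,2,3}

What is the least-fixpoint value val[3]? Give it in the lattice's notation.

{1,2,3}

Worklist (9 pops):
  #1 pop 0: in={} → {0,4} (no change)
  #2 pop 1: in={} → {0,1,2,3} (was {}); enqueue []
  #3 pop 2: in={0,4} → {0,2,3,4} (was {2,3,4}); enqueue []
  #4 pop 3: in={} → {} (no change)
  #5 pop 4: in={0,1,2,3} → {2,3} (was {}); enqueue [1]
  #6 pop 5: in={} → {1,2,3} (was {}); enqueue [3]
  #7 pop 1: in={1,2,3} → {0,1,2,3} (no change)
  #8 pop 3: in={1,2,3} → {1,2,3} (was {}); enqueue [5]
  #9 pop 5: in={1,2,3} → {1,2,3} (no change)

Fixpoint:
  val[0] = {0,4}
  val[1] = {0,1,2,3}
  val[2] = {0,2,3,4}
  val[3] = {1,2,3}
  val[4] = {2,3}
  val[5] = {1,2,3}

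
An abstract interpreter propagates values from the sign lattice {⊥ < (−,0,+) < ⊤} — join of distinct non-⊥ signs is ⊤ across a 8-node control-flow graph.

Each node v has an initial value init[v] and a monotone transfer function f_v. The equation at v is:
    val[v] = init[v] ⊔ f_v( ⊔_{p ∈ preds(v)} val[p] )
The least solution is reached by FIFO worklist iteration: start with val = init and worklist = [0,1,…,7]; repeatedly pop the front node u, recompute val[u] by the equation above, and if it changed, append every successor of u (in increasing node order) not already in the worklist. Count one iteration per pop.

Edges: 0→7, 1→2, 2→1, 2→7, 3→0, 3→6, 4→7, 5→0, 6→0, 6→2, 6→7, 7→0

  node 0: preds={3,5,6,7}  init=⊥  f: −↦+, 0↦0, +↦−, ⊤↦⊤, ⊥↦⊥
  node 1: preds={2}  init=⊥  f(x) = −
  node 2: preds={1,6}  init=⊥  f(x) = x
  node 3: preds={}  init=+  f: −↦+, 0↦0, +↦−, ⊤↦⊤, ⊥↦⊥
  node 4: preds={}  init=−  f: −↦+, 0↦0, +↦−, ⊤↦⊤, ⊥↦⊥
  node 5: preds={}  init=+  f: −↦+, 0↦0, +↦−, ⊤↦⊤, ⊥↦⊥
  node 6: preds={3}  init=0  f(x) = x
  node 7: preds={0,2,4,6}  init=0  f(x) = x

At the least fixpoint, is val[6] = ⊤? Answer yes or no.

yes

Trace (11 dequeues):
  [1] u=0 | in ⊤ | out ⊤ | prev ⊥ | push {}
  [2] u=1 | in ⊥ | out − | prev ⊥ | push {}
  [3] u=2 | in ⊤ | out ⊤ | prev ⊥ | push {1}
  [4] u=3 | in ⊥ | out + | ==
  [5] u=4 | in ⊥ | out − | ==
  [6] u=5 | in ⊥ | out + | ==
  [7] u=6 | in + | out ⊤ | prev 0 | push {0,2}
  [8] u=7 | in ⊤ | out ⊤ | prev 0 | push {}
  [9] u=1 | in ⊤ | out − | ==
  [10] u=0 | in ⊤ | out ⊤ | ==
  [11] u=2 | in ⊤ | out ⊤ | ==

Converged values:
  [0] ⊤
  [1] −
  [2] ⊤
  [3] +
  [4] −
  [5] +
  [6] ⊤
  [7] ⊤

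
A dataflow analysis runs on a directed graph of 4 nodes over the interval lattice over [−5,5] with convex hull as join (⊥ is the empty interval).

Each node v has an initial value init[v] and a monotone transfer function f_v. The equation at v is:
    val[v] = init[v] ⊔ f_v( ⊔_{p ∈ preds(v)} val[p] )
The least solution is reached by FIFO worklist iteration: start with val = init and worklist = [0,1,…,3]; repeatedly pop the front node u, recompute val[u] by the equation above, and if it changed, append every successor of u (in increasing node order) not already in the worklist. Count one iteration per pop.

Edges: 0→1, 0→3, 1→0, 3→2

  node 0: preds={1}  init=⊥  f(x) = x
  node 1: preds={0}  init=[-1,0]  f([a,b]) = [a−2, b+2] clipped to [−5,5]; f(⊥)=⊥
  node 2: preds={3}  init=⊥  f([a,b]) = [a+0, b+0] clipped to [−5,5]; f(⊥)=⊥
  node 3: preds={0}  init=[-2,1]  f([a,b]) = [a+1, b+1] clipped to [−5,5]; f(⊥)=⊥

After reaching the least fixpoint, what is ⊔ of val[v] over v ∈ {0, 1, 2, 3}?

Iteration log — 15 steps:
  step 1. node 0  ⊔preds=[-1,0]  new=[-1,0]  old=⊥  +wl: 
  step 2. node 1  ⊔preds=[-1,0]  new=[-3,2]  old=[-1,0]  +wl: 0
  step 3. node 2  ⊔preds=[-2,1]  new=[-2,1]  old=⊥  +wl: 
  step 4. node 3  ⊔preds=[-1,0]  new=[-2,1]  stable
  step 5. node 0  ⊔preds=[-3,2]  new=[-3,2]  old=[-1,0]  +wl: 1,3
  step 6. node 1  ⊔preds=[-3,2]  new=[-5,4]  old=[-3,2]  +wl: 0
  step 7. node 3  ⊔preds=[-3,2]  new=[-2,3]  old=[-2,1]  +wl: 2
  step 8. node 0  ⊔preds=[-5,4]  new=[-5,4]  old=[-3,2]  +wl: 1,3
  step 9. node 2  ⊔preds=[-2,3]  new=[-2,3]  old=[-2,1]  +wl: 
  step 10. node 1  ⊔preds=[-5,4]  new=[-5,5]  old=[-5,4]  +wl: 0
  step 11. node 3  ⊔preds=[-5,4]  new=[-4,5]  old=[-2,3]  +wl: 2
  step 12. node 0  ⊔preds=[-5,5]  new=[-5,5]  old=[-5,4]  +wl: 1,3
  step 13. node 2  ⊔preds=[-4,5]  new=[-4,5]  old=[-2,3]  +wl: 
  step 14. node 1  ⊔preds=[-5,5]  new=[-5,5]  stable
  step 15. node 3  ⊔preds=[-5,5]  new=[-4,5]  stable

Least fixpoint reached:
  node 0: [-5,5]
  node 1: [-5,5]
  node 2: [-4,5]
  node 3: [-4,5]

[-5,5]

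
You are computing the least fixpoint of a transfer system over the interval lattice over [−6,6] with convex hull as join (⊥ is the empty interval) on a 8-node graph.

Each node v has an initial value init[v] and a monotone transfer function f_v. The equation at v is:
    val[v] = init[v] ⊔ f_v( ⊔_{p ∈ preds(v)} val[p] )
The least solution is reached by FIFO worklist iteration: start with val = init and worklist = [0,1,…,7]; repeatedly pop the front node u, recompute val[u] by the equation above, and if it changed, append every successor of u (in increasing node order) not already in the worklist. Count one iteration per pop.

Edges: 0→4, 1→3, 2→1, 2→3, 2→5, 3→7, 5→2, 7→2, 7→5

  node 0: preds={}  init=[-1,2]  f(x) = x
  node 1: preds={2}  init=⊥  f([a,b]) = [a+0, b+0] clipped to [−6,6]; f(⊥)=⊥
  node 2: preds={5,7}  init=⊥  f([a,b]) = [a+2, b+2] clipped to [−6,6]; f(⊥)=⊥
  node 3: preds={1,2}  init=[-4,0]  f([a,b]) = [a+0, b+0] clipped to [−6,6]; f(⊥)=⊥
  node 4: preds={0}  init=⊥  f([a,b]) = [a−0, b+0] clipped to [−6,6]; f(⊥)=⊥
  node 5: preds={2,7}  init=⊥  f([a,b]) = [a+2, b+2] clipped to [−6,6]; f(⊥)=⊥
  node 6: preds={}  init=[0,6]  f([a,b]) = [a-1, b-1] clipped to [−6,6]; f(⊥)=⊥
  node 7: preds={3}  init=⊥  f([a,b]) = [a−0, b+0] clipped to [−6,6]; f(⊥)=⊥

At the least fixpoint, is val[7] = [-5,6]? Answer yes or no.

Trace (21 dequeues):
  [1] u=0 | in ⊥ | out [-1,2] | ==
  [2] u=1 | in ⊥ | out ⊥ | ==
  [3] u=2 | in ⊥ | out ⊥ | ==
  [4] u=3 | in ⊥ | out [-4,0] | ==
  [5] u=4 | in [-1,2] | out [-1,2] | prev ⊥ | push {}
  [6] u=5 | in ⊥ | out ⊥ | ==
  [7] u=6 | in ⊥ | out [0,6] | ==
  [8] u=7 | in [-4,0] | out [-4,0] | prev ⊥ | push {2,5}
  [9] u=2 | in [-4,0] | out [-2,2] | prev ⊥ | push {1,3}
  [10] u=5 | in [-4,2] | out [-2,4] | prev ⊥ | push {2}
  [11] u=1 | in [-2,2] | out [-2,2] | prev ⊥ | push {}
  [12] u=3 | in [-2,2] | out [-4,2] | prev [-4,0] | push {7}
  [13] u=2 | in [-4,4] | out [-2,6] | prev [-2,2] | push {1,3,5}
  [14] u=7 | in [-4,2] | out [-4,2] | prev [-4,0] | push {2}
  [15] u=1 | in [-2,6] | out [-2,6] | prev [-2,2] | push {}
  [16] u=3 | in [-2,6] | out [-4,6] | prev [-4,2] | push {7}
  [17] u=5 | in [-4,6] | out [-2,6] | prev [-2,4] | push {}
  [18] u=2 | in [-4,6] | out [-2,6] | ==
  [19] u=7 | in [-4,6] | out [-4,6] | prev [-4,2] | push {2,5}
  [20] u=2 | in [-4,6] | out [-2,6] | ==
  [21] u=5 | in [-4,6] | out [-2,6] | ==

Converged values:
  [0] [-1,2]
  [1] [-2,6]
  [2] [-2,6]
  [3] [-4,6]
  [4] [-1,2]
  [5] [-2,6]
  [6] [0,6]
  [7] [-4,6]

no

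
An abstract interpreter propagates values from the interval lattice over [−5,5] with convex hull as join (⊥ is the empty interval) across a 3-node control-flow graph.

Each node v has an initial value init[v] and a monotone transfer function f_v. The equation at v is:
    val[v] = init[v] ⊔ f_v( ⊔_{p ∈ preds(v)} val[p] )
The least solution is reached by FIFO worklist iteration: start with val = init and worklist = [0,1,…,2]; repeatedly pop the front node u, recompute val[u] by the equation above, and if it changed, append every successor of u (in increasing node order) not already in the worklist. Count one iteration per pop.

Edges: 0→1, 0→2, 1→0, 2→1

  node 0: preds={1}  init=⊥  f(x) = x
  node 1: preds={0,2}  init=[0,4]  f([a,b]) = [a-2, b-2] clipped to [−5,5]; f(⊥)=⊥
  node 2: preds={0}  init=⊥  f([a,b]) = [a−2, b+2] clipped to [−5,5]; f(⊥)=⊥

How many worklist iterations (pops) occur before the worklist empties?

12

Worklist (12 pops):
  #1 pop 0: in=[0,4] → [0,4] (was ⊥); enqueue []
  #2 pop 1: in=[0,4] → [-2,4] (was [0,4]); enqueue [0]
  #3 pop 2: in=[0,4] → [-2,5] (was ⊥); enqueue [1]
  #4 pop 0: in=[-2,4] → [-2,4] (was [0,4]); enqueue [2]
  #5 pop 1: in=[-2,5] → [-4,4] (was [-2,4]); enqueue [0]
  #6 pop 2: in=[-2,4] → [-4,5] (was [-2,5]); enqueue [1]
  #7 pop 0: in=[-4,4] → [-4,4] (was [-2,4]); enqueue [2]
  #8 pop 1: in=[-4,5] → [-5,4] (was [-4,4]); enqueue [0]
  #9 pop 2: in=[-4,4] → [-5,5] (was [-4,5]); enqueue [1]
  #10 pop 0: in=[-5,4] → [-5,4] (was [-4,4]); enqueue [2]
  #11 pop 1: in=[-5,5] → [-5,4] (no change)
  #12 pop 2: in=[-5,4] → [-5,5] (no change)

Fixpoint:
  val[0] = [-5,4]
  val[1] = [-5,4]
  val[2] = [-5,5]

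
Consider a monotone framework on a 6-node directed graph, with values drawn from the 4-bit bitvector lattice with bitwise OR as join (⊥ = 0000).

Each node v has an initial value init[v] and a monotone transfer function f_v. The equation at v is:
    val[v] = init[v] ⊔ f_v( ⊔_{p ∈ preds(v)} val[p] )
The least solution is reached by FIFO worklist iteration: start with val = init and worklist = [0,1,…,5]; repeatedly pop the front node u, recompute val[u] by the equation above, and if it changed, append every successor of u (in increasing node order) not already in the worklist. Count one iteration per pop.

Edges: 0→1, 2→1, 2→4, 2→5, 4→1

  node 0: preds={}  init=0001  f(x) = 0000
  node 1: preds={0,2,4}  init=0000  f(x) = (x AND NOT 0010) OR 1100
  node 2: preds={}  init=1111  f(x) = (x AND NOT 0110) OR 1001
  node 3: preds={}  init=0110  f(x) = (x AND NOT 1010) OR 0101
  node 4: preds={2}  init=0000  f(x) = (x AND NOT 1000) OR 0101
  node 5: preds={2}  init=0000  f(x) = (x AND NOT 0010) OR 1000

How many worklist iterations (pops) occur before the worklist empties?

Iteration log — 7 steps:
  step 1. node 0  ⊔preds=0000  new=0001  stable
  step 2. node 1  ⊔preds=1111  new=1101  old=0000  +wl: 
  step 3. node 2  ⊔preds=0000  new=1111  stable
  step 4. node 3  ⊔preds=0000  new=0111  old=0110  +wl: 
  step 5. node 4  ⊔preds=1111  new=0111  old=0000  +wl: 1
  step 6. node 5  ⊔preds=1111  new=1101  old=0000  +wl: 
  step 7. node 1  ⊔preds=1111  new=1101  stable

Least fixpoint reached:
  node 0: 0001
  node 1: 1101
  node 2: 1111
  node 3: 0111
  node 4: 0111
  node 5: 1101

7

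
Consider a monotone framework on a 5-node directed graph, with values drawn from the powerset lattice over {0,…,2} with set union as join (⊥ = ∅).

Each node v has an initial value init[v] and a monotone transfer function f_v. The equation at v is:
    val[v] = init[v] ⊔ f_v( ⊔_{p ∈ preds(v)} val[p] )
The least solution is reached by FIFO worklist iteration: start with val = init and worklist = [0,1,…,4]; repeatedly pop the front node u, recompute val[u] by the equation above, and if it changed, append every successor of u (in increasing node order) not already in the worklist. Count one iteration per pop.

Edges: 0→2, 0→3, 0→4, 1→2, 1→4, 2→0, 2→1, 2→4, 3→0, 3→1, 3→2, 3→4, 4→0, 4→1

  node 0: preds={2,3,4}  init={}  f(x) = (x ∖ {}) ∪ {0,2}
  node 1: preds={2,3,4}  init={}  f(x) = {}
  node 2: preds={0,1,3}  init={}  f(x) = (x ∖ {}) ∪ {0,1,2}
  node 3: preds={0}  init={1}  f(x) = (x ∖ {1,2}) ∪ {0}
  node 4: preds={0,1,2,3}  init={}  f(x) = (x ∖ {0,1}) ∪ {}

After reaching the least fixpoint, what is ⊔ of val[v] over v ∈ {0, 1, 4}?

{0,1,2}

Trace (8 dequeues):
  [1] u=0 | in {1} | out {0,1,2} | prev {} | push {}
  [2] u=1 | in {1} | out {} | ==
  [3] u=2 | in {0,1,2} | out {0,1,2} | prev {} | push {0,1}
  [4] u=3 | in {0,1,2} | out {0,1} | prev {1} | push {2}
  [5] u=4 | in {0,1,2} | out {2} | prev {} | push {}
  [6] u=0 | in {0,1,2} | out {0,1,2} | ==
  [7] u=1 | in {0,1,2} | out {} | ==
  [8] u=2 | in {0,1,2} | out {0,1,2} | ==

Converged values:
  [0] {0,1,2}
  [1] {}
  [2] {0,1,2}
  [3] {0,1}
  [4] {2}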